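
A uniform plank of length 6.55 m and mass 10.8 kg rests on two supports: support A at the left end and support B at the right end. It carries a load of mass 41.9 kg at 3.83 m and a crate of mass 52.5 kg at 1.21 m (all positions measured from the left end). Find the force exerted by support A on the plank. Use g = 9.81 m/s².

R_A ≈ 644 N

About support B:
Beam weight: 10.8 × 9.81 = 105.9 N down at 3.275 m → arm 3.275 m, τ = 105.9 × 3.275 = 346.8 N·m counterclockwise.
Load: 41.9 × 9.81 = 411 N down at 3.83 m → arm 2.72 m, τ = 411 × 2.72 = 1118 N·m counterclockwise.
Crate: 52.5 × 9.81 = 515 N down at 1.21 m → arm 5.34 m, τ = 515 × 5.34 = 2750 N·m counterclockwise.
Net load moment about support B = 4215 N·m counterclockwise.
Reaction R at support A is upward at 0 m, arm 6.55 m → moment R × 6.55 clockwise.
Στ = 0 ⇒ R × 6.55 = 4215 ⇒ R = 644 N.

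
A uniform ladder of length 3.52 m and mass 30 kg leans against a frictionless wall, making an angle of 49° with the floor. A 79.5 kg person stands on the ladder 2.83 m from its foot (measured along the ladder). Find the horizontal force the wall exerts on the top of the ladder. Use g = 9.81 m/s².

N_wall ≈ 673 N

Taking torques about the foot of the ladder:
Ladder weight 30×9.81 = 294.3 N acts at 1.76 m along the ladder; its horizontal arm is 1.76·cos49° = 1.155 m → τ = 339.9 N·m clockwise.
Person: 79.5×9.81 = 779.9 N at 2.83 m → arm 1.857 m → τ = 1448 N·m clockwise.
Wall normal N acts horizontally at the top; its moment arm is the height L sinθ = 3.52·sin49° = 2.657 m, counterclockwise.
Balancing moments: N × 2.657 = 1788, giving N = 673 N.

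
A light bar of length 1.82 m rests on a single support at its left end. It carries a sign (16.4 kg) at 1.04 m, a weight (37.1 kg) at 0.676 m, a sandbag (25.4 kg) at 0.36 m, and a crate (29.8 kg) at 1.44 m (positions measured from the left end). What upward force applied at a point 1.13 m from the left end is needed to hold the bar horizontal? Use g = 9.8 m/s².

Taking torques about the left end:
Sign: 16.4 × 9.8 = 160.7 N down at 1.04 m → arm 1.04 m, τ = 160.7 × 1.04 = 167.1 N·m clockwise.
Weight: 37.1 × 9.8 = 363.6 N down at 0.676 m → arm 0.676 m, τ = 363.6 × 0.676 = 245.8 N·m clockwise.
Sandbag: 25.4 × 9.8 = 248.9 N down at 0.36 m → arm 0.36 m, τ = 248.9 × 0.36 = 89.6 N·m clockwise.
Crate: 29.8 × 9.8 = 292 N down at 1.44 m → arm 1.44 m, τ = 292 × 1.44 = 420.5 N·m clockwise.
Net moment of the loads = 923 N·m clockwise.
The upward force F acts at a point 1.13 m from the left end, arm 1.13 m, giving F × 1.13 counterclockwise.
Setting net torque to zero: F × 1.13 = 923 → F = 923 / 1.13 = 817 N.

F ≈ 817 N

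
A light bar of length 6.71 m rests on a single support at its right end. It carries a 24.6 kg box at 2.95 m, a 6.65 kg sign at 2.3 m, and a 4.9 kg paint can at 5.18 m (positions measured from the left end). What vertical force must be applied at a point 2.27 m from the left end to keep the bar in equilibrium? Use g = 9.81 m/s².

F ≈ 286 N

About the right end:
Box: 24.6 × 9.81 = 241.3 N down at 2.95 m → arm 3.76 m, τ = 241.3 × 3.76 = 907.3 N·m counterclockwise.
Sign: 6.65 × 9.81 = 65.24 N down at 2.3 m → arm 4.41 m, τ = 65.24 × 4.41 = 287.7 N·m counterclockwise.
Paint can: 4.9 × 9.81 = 48.07 N down at 5.18 m → arm 1.53 m, τ = 48.07 × 1.53 = 73.55 N·m counterclockwise.
Net moment of the loads = 1269 N·m counterclockwise.
The upward force F acts at a point 2.27 m from the left end, arm 4.44 m, giving F × 4.44 clockwise.
Balancing moments: F × 4.44 = 1269, giving F = 1269 / 4.44 = 286 N.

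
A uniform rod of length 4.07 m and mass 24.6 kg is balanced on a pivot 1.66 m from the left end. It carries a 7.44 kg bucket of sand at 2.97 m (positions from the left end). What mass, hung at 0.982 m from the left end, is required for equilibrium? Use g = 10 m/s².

m ≈ 28 kg

About the pivot (at 1.66 m from the left end):
Beam weight: 24.6 × 10 = 246 N down at 2.035 m → arm 0.375 m, τ = 246 × 0.375 = 92.25 N·m clockwise.
Bucket of sand: 7.44 × 10 = 74.4 N down at 2.97 m → arm 1.31 m, τ = 74.4 × 1.31 = 97.46 N·m clockwise.
Net moment of known loads = 189.7 N·m clockwise.
An unknown mass m at 0.982 m has arm 0.678 m; its moment is m·g·0.678 counterclockwise.
Στ = 0 ⇒ m × 10 × 0.678 = 189.7 ⇒ m = 189.7 / (10 × 0.678) = 28 kg.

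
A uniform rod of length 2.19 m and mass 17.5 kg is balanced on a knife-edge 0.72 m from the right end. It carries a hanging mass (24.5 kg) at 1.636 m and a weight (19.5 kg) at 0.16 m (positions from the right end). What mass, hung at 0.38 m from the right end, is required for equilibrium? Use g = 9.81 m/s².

About the knife-edge (at 0.72 m from the right end):
Beam weight: 17.5 × 9.81 = 171.7 N down at 1.095 m → arm 0.375 m, τ = 171.7 × 0.375 = 64.39 N·m counterclockwise.
Hanging mass: 24.5 × 9.81 = 240.3 N down at 1.636 m → arm 0.916 m, τ = 240.3 × 0.916 = 220.1 N·m counterclockwise.
Weight: 19.5 × 9.81 = 191.3 N down at 0.16 m → arm 0.56 m, τ = 191.3 × 0.56 = 107.1 N·m clockwise.
Net moment of known loads = 177.4 N·m counterclockwise.
An unknown mass m at 0.38 m has arm 0.34 m; its moment is m·g·0.34 clockwise.
Balancing moments: m × 9.81 × 0.34 = 177.4, giving m = 177.4 / (9.81 × 0.34) = 53.2 kg.

m ≈ 53.2 kg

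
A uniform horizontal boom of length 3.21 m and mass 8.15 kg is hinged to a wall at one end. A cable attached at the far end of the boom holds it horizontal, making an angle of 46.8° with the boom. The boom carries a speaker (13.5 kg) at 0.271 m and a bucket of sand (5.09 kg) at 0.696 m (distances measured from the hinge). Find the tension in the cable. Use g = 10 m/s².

T ≈ 86.7 N

Sum moments about the hinge (the unknown hinge reaction has zero arm there).
Beam weight: 8.15 × 10 = 81.5 N down at 1.605 m → arm 1.605 m, τ = 81.5 × 1.605 = 130.8 N·m clockwise.
Speaker: 13.5 × 10 = 135 N down at 0.271 m → arm 0.271 m, τ = 135 × 0.271 = 36.59 N·m clockwise.
Bucket of sand: 5.09 × 10 = 50.9 N down at 0.696 m → arm 0.696 m, τ = 50.9 × 0.696 = 35.43 N·m clockwise.
Total clockwise load moment = 202.8 N·m.
The cable tension T acts at 3.21 m; only its component perpendicular to the boom, T sinθ, produces torque. sin 46.8° = 0.729.
Setting net torque to zero: T × 3.21 × 0.729 = 202.8 → T = 202.8 / 2.34 = 86.7 N.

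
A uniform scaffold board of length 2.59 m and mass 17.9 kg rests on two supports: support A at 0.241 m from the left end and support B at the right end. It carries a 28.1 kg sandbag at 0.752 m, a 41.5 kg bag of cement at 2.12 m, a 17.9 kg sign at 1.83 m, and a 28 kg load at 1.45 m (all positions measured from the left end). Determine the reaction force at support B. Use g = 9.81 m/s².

R_B ≈ 725 N

About support A:
Beam weight: 17.9 × 9.81 = 175.6 N down at 1.295 m → arm 1.054 m, τ = 175.6 × 1.054 = 185.1 N·m clockwise.
Sandbag: 28.1 × 9.81 = 275.7 N down at 0.752 m → arm 0.511 m, τ = 275.7 × 0.511 = 140.9 N·m clockwise.
Bag of cement: 41.5 × 9.81 = 407.1 N down at 2.12 m → arm 1.879 m, τ = 407.1 × 1.879 = 764.9 N·m clockwise.
Sign: 17.9 × 9.81 = 175.6 N down at 1.83 m → arm 1.589 m, τ = 175.6 × 1.589 = 279 N·m clockwise.
Load: 28 × 9.81 = 274.7 N down at 1.45 m → arm 1.209 m, τ = 274.7 × 1.209 = 332.1 N·m clockwise.
Net load moment about support A = 1702 N·m clockwise.
Reaction R at support B is upward at 2.59 m, arm 2.349 m → moment R × 2.349 counterclockwise.
Balancing moments: R × 2.349 = 1702, giving R = 725 N.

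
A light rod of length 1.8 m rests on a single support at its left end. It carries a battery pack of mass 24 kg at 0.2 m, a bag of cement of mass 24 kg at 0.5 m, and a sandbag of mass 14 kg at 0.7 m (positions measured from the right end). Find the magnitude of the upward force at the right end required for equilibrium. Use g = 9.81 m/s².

About the left end:
Battery pack: 24 × 9.81 = 235.4 N down at 0.2 m → arm 1.6 m, τ = 235.4 × 1.6 = 376.6 N·m clockwise.
Bag of cement: 24 × 9.81 = 235.4 N down at 0.5 m → arm 1.3 m, τ = 235.4 × 1.3 = 306 N·m clockwise.
Sandbag: 14 × 9.81 = 137.3 N down at 0.7 m → arm 1.1 m, τ = 137.3 × 1.1 = 151 N·m clockwise.
Net moment of the loads = 833.6 N·m clockwise.
The upward force F acts at the right end, arm 1.8 m, giving F × 1.8 counterclockwise.
Balancing moments: F × 1.8 = 833.6, giving F = 833.6 / 1.8 = 463 N.

F ≈ 463 N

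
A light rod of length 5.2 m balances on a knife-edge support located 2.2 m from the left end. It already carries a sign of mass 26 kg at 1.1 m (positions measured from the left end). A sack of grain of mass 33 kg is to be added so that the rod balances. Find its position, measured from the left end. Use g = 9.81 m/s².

x ≈ 3.07 m from the left end

About the knife-edge support (at 2.2 m from the left end):
Sign: 26 × 9.81 = 255.1 N down at 1.1 m → arm 1.1 m, τ = 255.1 × 1.1 = 280.6 N·m counterclockwise.
Net moment of existing loads = 280.6 N·m counterclockwise.
The sack of grain weighs 33 × 9.81 = 323.7 N and must supply an equal clockwise moment, so its lever arm about the knife-edge support is 280.6 / 323.7 = 0.867 m.
That puts it at 2.2 + 0.867 = 3.07 m from the left end.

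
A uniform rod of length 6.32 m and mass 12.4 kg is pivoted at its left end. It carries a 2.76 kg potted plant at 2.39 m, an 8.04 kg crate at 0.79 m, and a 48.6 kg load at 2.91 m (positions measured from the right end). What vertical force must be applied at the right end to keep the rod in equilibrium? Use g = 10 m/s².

Choose the left end as the axis so the unknown pivot reaction has zero arm there.
Beam weight: 12.4 × 10 = 124 N down at 3.16 m → arm 3.16 m, τ = 124 × 3.16 = 391.8 N·m clockwise.
Potted plant: 2.76 × 10 = 27.6 N down at 2.39 m → arm 3.93 m, τ = 27.6 × 3.93 = 108.5 N·m clockwise.
Crate: 8.04 × 10 = 80.4 N down at 0.79 m → arm 5.53 m, τ = 80.4 × 5.53 = 444.6 N·m clockwise.
Load: 48.6 × 10 = 486 N down at 2.91 m → arm 3.41 m, τ = 486 × 3.41 = 1657 N·m clockwise.
Net moment of the loads = 2602 N·m clockwise.
The upward force F acts at the right end, arm 6.32 m, giving F × 6.32 counterclockwise.
For rotational equilibrium, F × 6.32 = 2602, so F = 2602 / 6.32 = 412 N.

F ≈ 412 N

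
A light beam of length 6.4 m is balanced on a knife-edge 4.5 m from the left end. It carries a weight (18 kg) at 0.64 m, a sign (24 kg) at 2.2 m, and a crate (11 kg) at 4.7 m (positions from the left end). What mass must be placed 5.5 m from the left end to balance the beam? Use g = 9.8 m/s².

m ≈ 122 kg

Taking torques about the knife-edge (at 4.5 m from the left end):
Weight: 18 × 9.8 = 176.4 N down at 0.64 m → arm 3.86 m, τ = 176.4 × 3.86 = 680.9 N·m counterclockwise.
Sign: 24 × 9.8 = 235.2 N down at 2.2 m → arm 2.3 m, τ = 235.2 × 2.3 = 541 N·m counterclockwise.
Crate: 11 × 9.8 = 107.8 N down at 4.7 m → arm 0.2 m, τ = 107.8 × 0.2 = 21.56 N·m clockwise.
Net moment of known loads = 1200 N·m counterclockwise.
An unknown mass m at 5.5 m has arm 1 m; its moment is m·g·1 clockwise.
Balancing moments: m × 9.8 × 1 = 1200, giving m = 1200 / (9.8 × 1) = 122 kg.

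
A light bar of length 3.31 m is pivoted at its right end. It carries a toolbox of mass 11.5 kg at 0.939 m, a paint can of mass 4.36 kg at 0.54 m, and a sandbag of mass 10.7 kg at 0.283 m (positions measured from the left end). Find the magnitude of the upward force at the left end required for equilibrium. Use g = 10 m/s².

F ≈ 217 N

Take moments about the right end.
Toolbox: 11.5 × 10 = 115 N down at 0.939 m → arm 2.371 m, τ = 115 × 2.371 = 272.7 N·m counterclockwise.
Paint can: 4.36 × 10 = 43.6 N down at 0.54 m → arm 2.77 m, τ = 43.6 × 2.77 = 120.8 N·m counterclockwise.
Sandbag: 10.7 × 10 = 107 N down at 0.283 m → arm 3.027 m, τ = 107 × 3.027 = 323.9 N·m counterclockwise.
Net moment of the loads = 717.4 N·m counterclockwise.
The upward force F acts at the left end, arm 3.31 m, giving F × 3.31 clockwise.
Balancing moments: F × 3.31 = 717.4, giving F = 717.4 / 3.31 = 217 N.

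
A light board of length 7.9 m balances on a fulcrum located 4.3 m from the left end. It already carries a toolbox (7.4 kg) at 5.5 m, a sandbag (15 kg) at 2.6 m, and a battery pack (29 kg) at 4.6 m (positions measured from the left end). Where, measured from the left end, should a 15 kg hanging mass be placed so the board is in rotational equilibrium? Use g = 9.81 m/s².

x ≈ 4.83 m from the left end

About the fulcrum (at 4.3 m from the left end):
Toolbox: 7.4 × 9.81 = 72.59 N down at 5.5 m → arm 1.2 m, τ = 72.59 × 1.2 = 87.11 N·m clockwise.
Sandbag: 15 × 9.81 = 147.2 N down at 2.6 m → arm 1.7 m, τ = 147.2 × 1.7 = 250.2 N·m counterclockwise.
Battery pack: 29 × 9.81 = 284.5 N down at 4.6 m → arm 0.3 m, τ = 284.5 × 0.3 = 85.35 N·m clockwise.
Net moment of existing loads = 77.74 N·m counterclockwise.
The hanging mass weighs 15 × 9.81 = 147.2 N and must supply an equal clockwise moment, so its lever arm about the fulcrum is 77.74 / 147.2 = 0.528 m.
That puts it at 4.3 + 0.528 = 4.83 m from the left end.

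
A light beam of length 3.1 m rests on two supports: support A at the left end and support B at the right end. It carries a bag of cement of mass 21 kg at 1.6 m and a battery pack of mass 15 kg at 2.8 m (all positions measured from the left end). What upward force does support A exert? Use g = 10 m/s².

R_A ≈ 116 N

Sum moments about support B (its reaction then has zero moment arm).
Bag of cement: 21 × 10 = 210 N down at 1.6 m → arm 1.5 m, τ = 210 × 1.5 = 315 N·m counterclockwise.
Battery pack: 15 × 10 = 150 N down at 2.8 m → arm 0.3 m, τ = 150 × 0.3 = 45 N·m counterclockwise.
Net load moment about support B = 360 N·m counterclockwise.
Reaction R at support A is upward at 0 m, arm 3.1 m → moment R × 3.1 clockwise.
Στ = 0 ⇒ R × 3.1 = 360 ⇒ R = 116 N.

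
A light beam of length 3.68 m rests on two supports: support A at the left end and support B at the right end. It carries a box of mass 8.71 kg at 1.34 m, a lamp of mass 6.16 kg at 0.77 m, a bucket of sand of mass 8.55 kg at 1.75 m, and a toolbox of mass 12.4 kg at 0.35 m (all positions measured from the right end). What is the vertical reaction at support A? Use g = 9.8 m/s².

R_A ≈ 95.1 N

Take moments about support B.
Box: 8.71 × 9.8 = 85.36 N down at 1.34 m → arm 1.34 m, τ = 85.36 × 1.34 = 114.4 N·m counterclockwise.
Lamp: 6.16 × 9.8 = 60.37 N down at 0.77 m → arm 0.77 m, τ = 60.37 × 0.77 = 46.48 N·m counterclockwise.
Bucket of sand: 8.55 × 9.8 = 83.79 N down at 1.75 m → arm 1.75 m, τ = 83.79 × 1.75 = 146.6 N·m counterclockwise.
Toolbox: 12.4 × 9.8 = 121.5 N down at 0.35 m → arm 0.35 m, τ = 121.5 × 0.35 = 42.52 N·m counterclockwise.
Net load moment about support B = 350 N·m counterclockwise.
Reaction R at support A is upward at 3.68 m, arm 3.68 m → moment R × 3.68 clockwise.
Balancing moments: R × 3.68 = 350, giving R = 95.1 N.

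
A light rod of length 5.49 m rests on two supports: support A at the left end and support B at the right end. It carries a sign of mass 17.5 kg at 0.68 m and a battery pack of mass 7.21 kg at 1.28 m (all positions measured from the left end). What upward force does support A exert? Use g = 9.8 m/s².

Sum moments about support B (its reaction then has zero moment arm).
Sign: 17.5 × 9.8 = 171.5 N down at 0.68 m → arm 4.81 m, τ = 171.5 × 4.81 = 824.9 N·m counterclockwise.
Battery pack: 7.21 × 9.8 = 70.66 N down at 1.28 m → arm 4.21 m, τ = 70.66 × 4.21 = 297.5 N·m counterclockwise.
Net load moment about support B = 1122 N·m counterclockwise.
Reaction R at support A is upward at 0 m, arm 5.49 m → moment R × 5.49 clockwise.
Στ = 0 ⇒ R × 5.49 = 1122 ⇒ R = 204 N.

R_A ≈ 204 N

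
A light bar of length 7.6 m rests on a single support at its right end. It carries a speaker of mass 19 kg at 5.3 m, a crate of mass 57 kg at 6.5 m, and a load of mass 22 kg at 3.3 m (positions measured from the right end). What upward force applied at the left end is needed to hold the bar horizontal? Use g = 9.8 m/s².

F ≈ 701 N

Choose the right end as the axis so the unknown pivot reaction has zero arm there.
Speaker: 19 × 9.8 = 186.2 N down at 5.3 m → arm 5.3 m, τ = 186.2 × 5.3 = 986.9 N·m counterclockwise.
Crate: 57 × 9.8 = 558.6 N down at 6.5 m → arm 6.5 m, τ = 558.6 × 6.5 = 3631 N·m counterclockwise.
Load: 22 × 9.8 = 215.6 N down at 3.3 m → arm 3.3 m, τ = 215.6 × 3.3 = 711.5 N·m counterclockwise.
Net moment of the loads = 5329 N·m counterclockwise.
The upward force F acts at the left end, arm 7.6 m, giving F × 7.6 clockwise.
For rotational equilibrium, F × 7.6 = 5329, so F = 5329 / 7.6 = 701 N.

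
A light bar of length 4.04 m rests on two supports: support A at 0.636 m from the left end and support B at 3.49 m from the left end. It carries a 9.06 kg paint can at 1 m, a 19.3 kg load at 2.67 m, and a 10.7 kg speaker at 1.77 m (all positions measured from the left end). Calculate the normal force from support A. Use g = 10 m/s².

R_A ≈ 199 N

Take moments about support B.
Paint can: 9.06 × 10 = 90.6 N down at 1 m → arm 2.49 m, τ = 90.6 × 2.49 = 225.6 N·m counterclockwise.
Load: 19.3 × 10 = 193 N down at 2.67 m → arm 0.82 m, τ = 193 × 0.82 = 158.3 N·m counterclockwise.
Speaker: 10.7 × 10 = 107 N down at 1.77 m → arm 1.72 m, τ = 107 × 1.72 = 184 N·m counterclockwise.
Net load moment about support B = 567.9 N·m counterclockwise.
Reaction R at support A is upward at 0.636 m, arm 2.854 m → moment R × 2.854 clockwise.
Στ = 0 ⇒ R × 2.854 = 567.9 ⇒ R = 199 N.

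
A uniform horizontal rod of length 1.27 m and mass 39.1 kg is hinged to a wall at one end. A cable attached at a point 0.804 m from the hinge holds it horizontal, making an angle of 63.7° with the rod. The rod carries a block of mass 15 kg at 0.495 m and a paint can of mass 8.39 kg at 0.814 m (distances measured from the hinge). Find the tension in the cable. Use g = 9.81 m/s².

T ≈ 532 N

About the hinge:
Beam weight: 39.1 × 9.81 = 383.6 N down at 0.635 m → arm 0.635 m, τ = 383.6 × 0.635 = 243.6 N·m clockwise.
Block: 15 × 9.81 = 147.2 N down at 0.495 m → arm 0.495 m, τ = 147.2 × 0.495 = 72.86 N·m clockwise.
Paint can: 8.39 × 9.81 = 82.31 N down at 0.814 m → arm 0.814 m, τ = 82.31 × 0.814 = 67 N·m clockwise.
Total clockwise load moment = 383.5 N·m.
The cable tension T acts at 0.804 m; only its component perpendicular to the rod, T sinθ, produces torque. sin 63.7° = 0.8965.
Στ = 0 ⇒ T × 0.804 × 0.8965 = 383.5 ⇒ T = 383.5 / 0.7208 = 532 N.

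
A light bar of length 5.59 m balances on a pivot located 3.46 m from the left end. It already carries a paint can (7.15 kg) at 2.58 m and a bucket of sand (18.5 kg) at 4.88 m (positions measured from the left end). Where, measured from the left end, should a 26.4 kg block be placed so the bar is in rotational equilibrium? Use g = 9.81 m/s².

x ≈ 2.7 m from the left end

Taking torques about the pivot (at 3.46 m from the left end):
Paint can: 7.15 × 9.81 = 70.14 N down at 2.58 m → arm 0.88 m, τ = 70.14 × 0.88 = 61.72 N·m counterclockwise.
Bucket of sand: 18.5 × 9.81 = 181.5 N down at 4.88 m → arm 1.42 m, τ = 181.5 × 1.42 = 257.7 N·m clockwise.
Net moment of existing loads = 196 N·m clockwise.
The block weighs 26.4 × 9.81 = 259 N and must supply an equal counterclockwise moment, so its lever arm about the pivot is 196 / 259 = 0.757 m.
That puts it at 3.46 − 0.757 = 2.7 m from the left end.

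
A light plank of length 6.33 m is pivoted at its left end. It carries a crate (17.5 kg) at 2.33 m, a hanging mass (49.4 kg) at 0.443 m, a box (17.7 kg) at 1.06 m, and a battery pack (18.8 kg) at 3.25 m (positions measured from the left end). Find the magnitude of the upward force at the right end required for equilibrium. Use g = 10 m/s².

F ≈ 225 N

Choose the left end as the axis so the unknown pivot reaction has zero arm there.
Crate: 17.5 × 10 = 175 N down at 2.33 m → arm 2.33 m, τ = 175 × 2.33 = 407.8 N·m clockwise.
Hanging mass: 49.4 × 10 = 494 N down at 0.443 m → arm 0.443 m, τ = 494 × 0.443 = 218.8 N·m clockwise.
Box: 17.7 × 10 = 177 N down at 1.06 m → arm 1.06 m, τ = 177 × 1.06 = 187.6 N·m clockwise.
Battery pack: 18.8 × 10 = 188 N down at 3.25 m → arm 3.25 m, τ = 188 × 3.25 = 611 N·m clockwise.
Net moment of the loads = 1425 N·m clockwise.
The upward force F acts at the right end, arm 6.33 m, giving F × 6.33 counterclockwise.
Στ = 0 ⇒ F × 6.33 = 1425 ⇒ F = 1425 / 6.33 = 225 N.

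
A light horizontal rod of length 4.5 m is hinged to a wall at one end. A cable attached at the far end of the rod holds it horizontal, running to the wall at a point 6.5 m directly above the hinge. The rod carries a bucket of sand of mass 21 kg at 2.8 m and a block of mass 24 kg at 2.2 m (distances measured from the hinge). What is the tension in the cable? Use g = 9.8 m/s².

T ≈ 296 N

Taking torques about the hinge:
Bucket of sand: 21 × 9.8 = 205.8 N down at 2.8 m → arm 2.8 m, τ = 205.8 × 2.8 = 576.2 N·m clockwise.
Block: 24 × 9.8 = 235.2 N down at 2.2 m → arm 2.2 m, τ = 235.2 × 2.2 = 517.4 N·m clockwise.
Total clockwise load moment = 1094 N·m.
The cable tension T acts at 4.5 m; only its component perpendicular to the rod, T sinθ, produces torque. sinθ = h/√(h²+d²) = 6.5/√(6.5²+4.5²) = 0.8222.
Balancing moments: T × 4.5 × 0.8222 = 1094, giving T = 1094 / 3.7 = 296 N.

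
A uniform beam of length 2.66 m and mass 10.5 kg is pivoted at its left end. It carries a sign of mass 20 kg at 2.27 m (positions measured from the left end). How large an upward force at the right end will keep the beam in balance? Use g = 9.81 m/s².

Taking torques about the left end:
Beam weight: 10.5 × 9.81 = 103 N down at 1.33 m → arm 1.33 m, τ = 103 × 1.33 = 137 N·m clockwise.
Sign: 20 × 9.81 = 196.2 N down at 2.27 m → arm 2.27 m, τ = 196.2 × 2.27 = 445.4 N·m clockwise.
Net moment of the loads = 582.4 N·m clockwise.
The upward force F acts at the right end, arm 2.66 m, giving F × 2.66 counterclockwise.
Balancing moments: F × 2.66 = 582.4, giving F = 582.4 / 2.66 = 219 N.

F ≈ 219 N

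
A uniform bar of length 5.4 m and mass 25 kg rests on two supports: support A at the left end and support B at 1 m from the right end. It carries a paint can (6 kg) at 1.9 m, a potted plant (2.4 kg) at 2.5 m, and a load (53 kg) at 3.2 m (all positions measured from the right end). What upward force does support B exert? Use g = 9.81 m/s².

Take moments about support A.
Beam weight: 25 × 9.81 = 245.2 N down at 2.7 m → arm 2.7 m, τ = 245.2 × 2.7 = 662 N·m clockwise.
Paint can: 6 × 9.81 = 58.86 N down at 1.9 m → arm 3.5 m, τ = 58.86 × 3.5 = 206 N·m clockwise.
Potted plant: 2.4 × 9.81 = 23.54 N down at 2.5 m → arm 2.9 m, τ = 23.54 × 2.9 = 68.27 N·m clockwise.
Load: 53 × 9.81 = 519.9 N down at 3.2 m → arm 2.2 m, τ = 519.9 × 2.2 = 1144 N·m clockwise.
Net load moment about support A = 2080 N·m clockwise.
Reaction R at support B is upward at 1 m, arm 4.4 m → moment R × 4.4 counterclockwise.
Balancing moments: R × 4.4 = 2080, giving R = 473 N.

R_B ≈ 473 N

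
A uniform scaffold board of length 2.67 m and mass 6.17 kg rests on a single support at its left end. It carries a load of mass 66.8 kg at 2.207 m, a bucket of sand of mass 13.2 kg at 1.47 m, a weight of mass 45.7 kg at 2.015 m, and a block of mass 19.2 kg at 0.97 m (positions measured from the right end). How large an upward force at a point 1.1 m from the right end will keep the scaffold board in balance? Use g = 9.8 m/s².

F ≈ 734 N

Sum moments about the left end (the unknown pivot reaction has zero arm there).
Beam weight: 6.17 × 9.8 = 60.47 N down at 1.335 m → arm 1.335 m, τ = 60.47 × 1.335 = 80.73 N·m clockwise.
Load: 66.8 × 9.8 = 654.6 N down at 2.207 m → arm 0.463 m, τ = 654.6 × 0.463 = 303.1 N·m clockwise.
Bucket of sand: 13.2 × 9.8 = 129.4 N down at 1.47 m → arm 1.2 m, τ = 129.4 × 1.2 = 155.3 N·m clockwise.
Weight: 45.7 × 9.8 = 447.9 N down at 2.015 m → arm 0.655 m, τ = 447.9 × 0.655 = 293.4 N·m clockwise.
Block: 19.2 × 9.8 = 188.2 N down at 0.97 m → arm 1.7 m, τ = 188.2 × 1.7 = 319.9 N·m clockwise.
Net moment of the loads = 1152 N·m clockwise.
The upward force F acts at a point 1.1 m from the right end, arm 1.57 m, giving F × 1.57 counterclockwise.
Στ = 0 ⇒ F × 1.57 = 1152 ⇒ F = 1152 / 1.57 = 734 N.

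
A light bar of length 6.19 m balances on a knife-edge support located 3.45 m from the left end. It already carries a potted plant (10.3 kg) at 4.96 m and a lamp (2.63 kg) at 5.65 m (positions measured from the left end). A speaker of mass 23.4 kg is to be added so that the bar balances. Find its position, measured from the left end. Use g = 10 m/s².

About the knife-edge support (at 3.45 m from the left end):
Potted plant: 10.3 × 10 = 103 N down at 4.96 m → arm 1.51 m, τ = 103 × 1.51 = 155.5 N·m clockwise.
Lamp: 2.63 × 10 = 26.3 N down at 5.65 m → arm 2.2 m, τ = 26.3 × 2.2 = 57.86 N·m clockwise.
Net moment of existing loads = 213.4 N·m clockwise.
The speaker weighs 23.4 × 10 = 234 N and must supply an equal counterclockwise moment, so its lever arm about the knife-edge support is 213.4 / 234 = 0.912 m.
That puts it at 3.45 − 0.912 = 2.54 m from the left end.

x ≈ 2.54 m from the left end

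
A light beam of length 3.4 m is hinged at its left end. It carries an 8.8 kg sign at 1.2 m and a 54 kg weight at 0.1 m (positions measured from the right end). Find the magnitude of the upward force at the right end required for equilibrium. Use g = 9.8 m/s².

F ≈ 569 N

Sum moments about the left end (the unknown pivot reaction has zero arm there).
Sign: 8.8 × 9.8 = 86.24 N down at 1.2 m → arm 2.2 m, τ = 86.24 × 2.2 = 189.7 N·m clockwise.
Weight: 54 × 9.8 = 529.2 N down at 0.1 m → arm 3.3 m, τ = 529.2 × 3.3 = 1746 N·m clockwise.
Net moment of the loads = 1936 N·m clockwise.
The upward force F acts at the right end, arm 3.4 m, giving F × 3.4 counterclockwise.
Στ = 0 ⇒ F × 3.4 = 1936 ⇒ F = 1936 / 3.4 = 569 N.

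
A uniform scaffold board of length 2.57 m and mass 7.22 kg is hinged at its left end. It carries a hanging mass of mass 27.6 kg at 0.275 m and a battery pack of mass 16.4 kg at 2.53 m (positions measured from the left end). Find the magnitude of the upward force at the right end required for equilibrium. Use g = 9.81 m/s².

F ≈ 223 N

About the left end:
Beam weight: 7.22 × 9.81 = 70.83 N down at 1.285 m → arm 1.285 m, τ = 70.83 × 1.285 = 91.02 N·m clockwise.
Hanging mass: 27.6 × 9.81 = 270.8 N down at 0.275 m → arm 0.275 m, τ = 270.8 × 0.275 = 74.47 N·m clockwise.
Battery pack: 16.4 × 9.81 = 160.9 N down at 2.53 m → arm 2.53 m, τ = 160.9 × 2.53 = 407.1 N·m clockwise.
Net moment of the loads = 572.6 N·m clockwise.
The upward force F acts at the right end, arm 2.57 m, giving F × 2.57 counterclockwise.
Στ = 0 ⇒ F × 2.57 = 572.6 ⇒ F = 572.6 / 2.57 = 223 N.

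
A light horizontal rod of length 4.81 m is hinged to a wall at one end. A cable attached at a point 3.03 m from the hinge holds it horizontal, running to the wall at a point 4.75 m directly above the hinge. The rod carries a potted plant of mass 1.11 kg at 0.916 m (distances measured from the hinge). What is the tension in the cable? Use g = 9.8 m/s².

T ≈ 3.9 N

Take moments about the hinge.
Potted plant: 1.11 × 9.8 = 10.88 N down at 0.916 m → arm 0.916 m, τ = 10.88 × 0.916 = 9.966 N·m clockwise.
Total clockwise load moment = 9.966 N·m.
The cable tension T acts at 3.03 m; only its component perpendicular to the rod, T sinθ, produces torque. sinθ = h/√(h²+d²) = 4.75/√(4.75²+3.03²) = 0.8431.
For rotational equilibrium, T × 3.03 × 0.8431 = 9.966, so T = 9.966 / 2.555 = 3.9 N.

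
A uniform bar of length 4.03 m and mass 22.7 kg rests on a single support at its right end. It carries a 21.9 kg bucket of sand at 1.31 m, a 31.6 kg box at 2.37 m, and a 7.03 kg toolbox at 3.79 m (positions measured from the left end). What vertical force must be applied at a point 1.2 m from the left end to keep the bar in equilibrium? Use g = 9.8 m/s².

Take moments about the right end.
Beam weight: 22.7 × 9.8 = 222.5 N down at 2.015 m → arm 2.015 m, τ = 222.5 × 2.015 = 448.3 N·m counterclockwise.
Bucket of sand: 21.9 × 9.8 = 214.6 N down at 1.31 m → arm 2.72 m, τ = 214.6 × 2.72 = 583.7 N·m counterclockwise.
Box: 31.6 × 9.8 = 309.7 N down at 2.37 m → arm 1.66 m, τ = 309.7 × 1.66 = 514.1 N·m counterclockwise.
Toolbox: 7.03 × 9.8 = 68.89 N down at 3.79 m → arm 0.24 m, τ = 68.89 × 0.24 = 16.53 N·m counterclockwise.
Net moment of the loads = 1563 N·m counterclockwise.
The upward force F acts at a point 1.2 m from the left end, arm 2.83 m, giving F × 2.83 clockwise.
Balancing moments: F × 2.83 = 1563, giving F = 1563 / 2.83 = 552 N.

F ≈ 552 N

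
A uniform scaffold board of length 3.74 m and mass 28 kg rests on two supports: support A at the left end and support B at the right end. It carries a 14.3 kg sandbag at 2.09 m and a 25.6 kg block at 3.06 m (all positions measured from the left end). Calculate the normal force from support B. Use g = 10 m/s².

Sum moments about support A (its reaction then has zero moment arm).
Beam weight: 28 × 10 = 280 N down at 1.87 m → arm 1.87 m, τ = 280 × 1.87 = 523.6 N·m clockwise.
Sandbag: 14.3 × 10 = 143 N down at 2.09 m → arm 2.09 m, τ = 143 × 2.09 = 298.9 N·m clockwise.
Block: 25.6 × 10 = 256 N down at 3.06 m → arm 3.06 m, τ = 256 × 3.06 = 783.4 N·m clockwise.
Net load moment about support A = 1606 N·m clockwise.
Reaction R at support B is upward at 3.74 m, arm 3.74 m → moment R × 3.74 counterclockwise.
Balancing moments: R × 3.74 = 1606, giving R = 429 N.

R_B ≈ 429 N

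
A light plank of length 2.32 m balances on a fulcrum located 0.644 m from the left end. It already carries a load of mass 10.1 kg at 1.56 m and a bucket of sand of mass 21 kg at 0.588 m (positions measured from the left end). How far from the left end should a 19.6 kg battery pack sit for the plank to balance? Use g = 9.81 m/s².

x ≈ 0.232 m from the left end

Choose the fulcrum (at 0.644 m from the left end) as the axis so the support reaction has zero arm there.
Load: 10.1 × 9.81 = 99.08 N down at 1.56 m → arm 0.916 m, τ = 99.08 × 0.916 = 90.76 N·m clockwise.
Bucket of sand: 21 × 9.81 = 206 N down at 0.588 m → arm 0.056 m, τ = 206 × 0.056 = 11.54 N·m counterclockwise.
Net moment of existing loads = 79.22 N·m clockwise.
The battery pack weighs 19.6 × 9.81 = 192.3 N and must supply an equal counterclockwise moment, so its lever arm about the fulcrum is 79.22 / 192.3 = 0.412 m.
That puts it at 0.644 − 0.412 = 0.232 m from the left end.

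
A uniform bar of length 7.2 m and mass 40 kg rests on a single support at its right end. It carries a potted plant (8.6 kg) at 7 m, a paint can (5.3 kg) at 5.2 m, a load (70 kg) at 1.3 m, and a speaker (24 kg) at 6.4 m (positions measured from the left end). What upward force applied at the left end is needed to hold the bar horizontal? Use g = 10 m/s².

F ≈ 817 N

Take moments about the right end.
Beam weight: 40 × 10 = 400 N down at 3.6 m → arm 3.6 m, τ = 400 × 3.6 = 1440 N·m counterclockwise.
Potted plant: 8.6 × 10 = 86 N down at 7 m → arm 0.2 m, τ = 86 × 0.2 = 17.2 N·m counterclockwise.
Paint can: 5.3 × 10 = 53 N down at 5.2 m → arm 2 m, τ = 53 × 2 = 106 N·m counterclockwise.
Load: 70 × 10 = 700 N down at 1.3 m → arm 5.9 m, τ = 700 × 5.9 = 4130 N·m counterclockwise.
Speaker: 24 × 10 = 240 N down at 6.4 m → arm 0.8 m, τ = 240 × 0.8 = 192 N·m counterclockwise.
Net moment of the loads = 5885 N·m counterclockwise.
The upward force F acts at the left end, arm 7.2 m, giving F × 7.2 clockwise.
Balancing moments: F × 7.2 = 5885, giving F = 5885 / 7.2 = 817 N.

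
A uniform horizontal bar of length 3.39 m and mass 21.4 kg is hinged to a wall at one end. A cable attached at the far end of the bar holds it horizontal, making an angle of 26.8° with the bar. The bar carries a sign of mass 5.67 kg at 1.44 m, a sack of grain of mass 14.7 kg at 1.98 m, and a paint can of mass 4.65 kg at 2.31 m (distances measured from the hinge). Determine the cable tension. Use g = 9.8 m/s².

About the hinge:
Beam weight: 21.4 × 9.8 = 209.7 N down at 1.695 m → arm 1.695 m, τ = 209.7 × 1.695 = 355.4 N·m clockwise.
Sign: 5.67 × 9.8 = 55.57 N down at 1.44 m → arm 1.44 m, τ = 55.57 × 1.44 = 80.02 N·m clockwise.
Sack of grain: 14.7 × 9.8 = 144.1 N down at 1.98 m → arm 1.98 m, τ = 144.1 × 1.98 = 285.3 N·m clockwise.
Paint can: 4.65 × 9.8 = 45.57 N down at 2.31 m → arm 2.31 m, τ = 45.57 × 2.31 = 105.3 N·m clockwise.
Total clockwise load moment = 826 N·m.
The cable tension T acts at 3.39 m; only its component perpendicular to the bar, T sinθ, produces torque. sin 26.8° = 0.4509.
Setting net torque to zero: T × 3.39 × 0.4509 = 826 → T = 826 / 1.529 = 540 N.

T ≈ 540 N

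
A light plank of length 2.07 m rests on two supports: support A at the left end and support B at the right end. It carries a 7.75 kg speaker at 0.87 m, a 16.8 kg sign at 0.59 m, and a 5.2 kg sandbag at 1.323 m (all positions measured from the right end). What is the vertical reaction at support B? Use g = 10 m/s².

R_B ≈ 184 N

Taking torques about support A:
Speaker: 7.75 × 10 = 77.5 N down at 0.87 m → arm 1.2 m, τ = 77.5 × 1.2 = 93 N·m clockwise.
Sign: 16.8 × 10 = 168 N down at 0.59 m → arm 1.48 m, τ = 168 × 1.48 = 248.6 N·m clockwise.
Sandbag: 5.2 × 10 = 52 N down at 1.323 m → arm 0.747 m, τ = 52 × 0.747 = 38.84 N·m clockwise.
Net load moment about support A = 380.4 N·m clockwise.
Reaction R at support B is upward at 0 m, arm 2.07 m → moment R × 2.07 counterclockwise.
Στ = 0 ⇒ R × 2.07 = 380.4 ⇒ R = 184 N.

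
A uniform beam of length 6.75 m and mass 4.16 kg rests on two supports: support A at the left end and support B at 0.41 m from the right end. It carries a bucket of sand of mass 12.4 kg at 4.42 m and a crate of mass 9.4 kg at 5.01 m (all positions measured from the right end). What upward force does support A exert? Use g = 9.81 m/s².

R_A ≈ 163 N

Take moments about support B.
Beam weight: 4.16 × 9.81 = 40.81 N down at 3.375 m → arm 2.965 m, τ = 40.81 × 2.965 = 121 N·m counterclockwise.
Bucket of sand: 12.4 × 9.81 = 121.6 N down at 4.42 m → arm 4.01 m, τ = 121.6 × 4.01 = 487.6 N·m counterclockwise.
Crate: 9.4 × 9.81 = 92.21 N down at 5.01 m → arm 4.6 m, τ = 92.21 × 4.6 = 424.2 N·m counterclockwise.
Net load moment about support B = 1033 N·m counterclockwise.
Reaction R at support A is upward at 6.75 m, arm 6.34 m → moment R × 6.34 clockwise.
Setting net torque to zero: R × 6.34 = 1033 → R = 163 N.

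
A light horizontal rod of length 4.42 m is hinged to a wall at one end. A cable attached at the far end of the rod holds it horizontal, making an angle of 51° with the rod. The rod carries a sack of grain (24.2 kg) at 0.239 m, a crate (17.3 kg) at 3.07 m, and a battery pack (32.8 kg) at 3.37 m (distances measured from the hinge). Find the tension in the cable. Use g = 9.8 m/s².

Taking torques about the hinge:
Sack of grain: 24.2 × 9.8 = 237.2 N down at 0.239 m → arm 0.239 m, τ = 237.2 × 0.239 = 56.69 N·m clockwise.
Crate: 17.3 × 9.8 = 169.5 N down at 3.07 m → arm 3.07 m, τ = 169.5 × 3.07 = 520.4 N·m clockwise.
Battery pack: 32.8 × 9.8 = 321.4 N down at 3.37 m → arm 3.37 m, τ = 321.4 × 3.37 = 1083 N·m clockwise.
Total clockwise load moment = 1660 N·m.
The cable tension T acts at 4.42 m; only its component perpendicular to the rod, T sinθ, produces torque. sin 51° = 0.7771.
Στ = 0 ⇒ T × 4.42 × 0.7771 = 1660 ⇒ T = 1660 / 3.435 = 483 N.

T ≈ 483 N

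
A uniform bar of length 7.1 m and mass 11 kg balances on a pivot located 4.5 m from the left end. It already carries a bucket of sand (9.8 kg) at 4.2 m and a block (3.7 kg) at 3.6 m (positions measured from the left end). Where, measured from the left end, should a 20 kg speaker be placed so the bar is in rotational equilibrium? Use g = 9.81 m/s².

x ≈ 5.34 m from the left end

Sum moments about the pivot (at 4.5 m from the left end) (the support reaction has zero arm there).
Beam weight: 11 × 9.81 = 107.9 N down at 3.55 m → arm 0.95 m, τ = 107.9 × 0.95 = 102.5 N·m counterclockwise.
Bucket of sand: 9.8 × 9.81 = 96.14 N down at 4.2 m → arm 0.3 m, τ = 96.14 × 0.3 = 28.84 N·m counterclockwise.
Block: 3.7 × 9.81 = 36.3 N down at 3.6 m → arm 0.9 m, τ = 36.3 × 0.9 = 32.67 N·m counterclockwise.
Net moment of existing loads = 164 N·m counterclockwise.
The speaker weighs 20 × 9.81 = 196.2 N and must supply an equal clockwise moment, so its lever arm about the pivot is 164 / 196.2 = 0.836 m.
That puts it at 4.5 + 0.836 = 5.34 m from the left end.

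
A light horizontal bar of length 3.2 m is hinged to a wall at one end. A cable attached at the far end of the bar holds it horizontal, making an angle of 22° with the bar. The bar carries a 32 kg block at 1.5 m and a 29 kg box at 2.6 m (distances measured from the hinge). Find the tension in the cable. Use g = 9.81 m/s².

Taking torques about the hinge:
Block: 32 × 9.81 = 313.9 N down at 1.5 m → arm 1.5 m, τ = 313.9 × 1.5 = 470.8 N·m clockwise.
Box: 29 × 9.81 = 284.5 N down at 2.6 m → arm 2.6 m, τ = 284.5 × 2.6 = 739.7 N·m clockwise.
Total clockwise load moment = 1210 N·m.
The cable tension T acts at 3.2 m; only its component perpendicular to the bar, T sinθ, produces torque. sin 22° = 0.3746.
Στ = 0 ⇒ T × 3.2 × 0.3746 = 1210 ⇒ T = 1210 / 1.199 = 1010 N.

T ≈ 1010 N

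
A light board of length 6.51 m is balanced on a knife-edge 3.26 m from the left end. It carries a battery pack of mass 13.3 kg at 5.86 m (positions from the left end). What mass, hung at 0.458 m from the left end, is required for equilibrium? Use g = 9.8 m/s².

Take moments about the knife-edge (at 3.26 m from the left end).
Battery pack: 13.3 × 9.8 = 130.3 N down at 5.86 m → arm 2.6 m, τ = 130.3 × 2.6 = 338.8 N·m clockwise.
Net moment of known loads = 338.8 N·m clockwise.
An unknown mass m at 0.458 m has arm 2.802 m; its moment is m·g·2.802 counterclockwise.
Setting net torque to zero: m × 9.8 × 2.802 = 338.8 → m = 338.8 / (9.8 × 2.802) = 12.3 kg.

m ≈ 12.3 kg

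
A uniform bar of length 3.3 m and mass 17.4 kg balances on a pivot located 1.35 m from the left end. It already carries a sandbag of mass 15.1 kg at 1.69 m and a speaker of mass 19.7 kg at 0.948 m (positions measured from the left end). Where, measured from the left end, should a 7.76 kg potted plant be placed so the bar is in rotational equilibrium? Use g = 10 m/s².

About the pivot (at 1.35 m from the left end):
Beam weight: 17.4 × 10 = 174 N down at 1.65 m → arm 0.3 m, τ = 174 × 0.3 = 52.2 N·m clockwise.
Sandbag: 15.1 × 10 = 151 N down at 1.69 m → arm 0.34 m, τ = 151 × 0.34 = 51.34 N·m clockwise.
Speaker: 19.7 × 10 = 197 N down at 0.948 m → arm 0.402 m, τ = 197 × 0.402 = 79.19 N·m counterclockwise.
Net moment of existing loads = 24.35 N·m clockwise.
The potted plant weighs 7.76 × 10 = 77.6 N and must supply an equal counterclockwise moment, so its lever arm about the pivot is 24.35 / 77.6 = 0.314 m.
That puts it at 1.35 − 0.314 = 1.04 m from the left end.

x ≈ 1.04 m from the left end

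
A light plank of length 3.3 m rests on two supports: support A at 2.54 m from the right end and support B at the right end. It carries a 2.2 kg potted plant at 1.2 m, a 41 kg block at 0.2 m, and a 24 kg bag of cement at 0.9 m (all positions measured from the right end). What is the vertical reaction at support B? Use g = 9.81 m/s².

About support A:
Potted plant: 2.2 × 9.81 = 21.58 N down at 1.2 m → arm 1.34 m, τ = 21.58 × 1.34 = 28.92 N·m clockwise.
Block: 41 × 9.81 = 402.2 N down at 0.2 m → arm 2.34 m, τ = 402.2 × 2.34 = 941.1 N·m clockwise.
Bag of cement: 24 × 9.81 = 235.4 N down at 0.9 m → arm 1.64 m, τ = 235.4 × 1.64 = 386.1 N·m clockwise.
Net load moment about support A = 1356 N·m clockwise.
Reaction R at support B is upward at 0 m, arm 2.54 m → moment R × 2.54 counterclockwise.
Balancing moments: R × 2.54 = 1356, giving R = 534 N.

R_B ≈ 534 N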